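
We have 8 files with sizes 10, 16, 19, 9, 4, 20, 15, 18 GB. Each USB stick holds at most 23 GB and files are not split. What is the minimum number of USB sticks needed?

Total = 20 + 19 + 18 + 16 + 15 + 10 + 9 + 4 = 111 GB.
Lower bound: ⌈111/23⌉ = 5 USB sticks.
A packing using 6 USB sticks:
  USB stick 1: 20 = 20
  USB stick 2: 19 + 4 = 23
  USB stick 3: 18 = 18
  USB stick 4: 16 = 16
  USB stick 5: 15 = 15
  USB stick 6: 10 + 9 = 19
No arrangement into 5 USB sticks stays within capacity, so 6 is optimal.

6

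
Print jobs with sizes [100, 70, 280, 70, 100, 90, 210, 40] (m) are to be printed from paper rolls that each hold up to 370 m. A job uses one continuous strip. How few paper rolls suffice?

3

Total = 280 + 210 + 100 + 100 + 90 + 70 + 70 + 40 = 960 m.
Lower bound: ⌈960/370⌉ = 3 paper rolls.
A packing using 3 paper rolls:
  roll 1: 280 + 90 = 370
  roll 2: 210 + 100 + 40 = 350
  roll 3: 100 + 70 + 70 = 240
This matches the lower bound, so 3 is optimal.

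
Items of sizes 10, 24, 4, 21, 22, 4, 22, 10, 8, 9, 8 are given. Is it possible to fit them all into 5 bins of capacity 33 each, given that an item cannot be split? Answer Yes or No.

Yes

A valid assignment using 5 bins:
  bin 1: 24 + 9 = 33
  bin 2: 22 + 10 = 32
  bin 3: 22 + 10 = 32
  bin 4: 21 + 8 + 4 = 33
  bin 5: 8 + 4 = 12
Every load is within 33, so 5 bins suffice.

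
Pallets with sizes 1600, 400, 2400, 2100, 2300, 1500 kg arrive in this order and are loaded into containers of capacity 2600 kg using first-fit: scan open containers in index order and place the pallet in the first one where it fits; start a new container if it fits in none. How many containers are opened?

  1600 → container 1 (new)  [load 1600/2600]
  400 → container 1  [load 2000/2600]
  2400 → container 2 (new)  [load 2400/2600]
  2100 → container 3 (new)  [load 2100/2600]
  2300 → container 4 (new)  [load 2300/2600]
  1500 → container 5 (new)  [load 1500/2600]
5 containers opened.

5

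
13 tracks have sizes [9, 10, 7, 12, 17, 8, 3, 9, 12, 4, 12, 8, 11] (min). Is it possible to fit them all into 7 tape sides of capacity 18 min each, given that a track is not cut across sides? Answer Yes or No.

No

Total = 122 min; ⌈122/18⌉ = 7.
The bound of 7 does not rule out 7, but exhaustive search shows no assignment into 7 tape sides of capacity 18 min exists — the minimum is 8.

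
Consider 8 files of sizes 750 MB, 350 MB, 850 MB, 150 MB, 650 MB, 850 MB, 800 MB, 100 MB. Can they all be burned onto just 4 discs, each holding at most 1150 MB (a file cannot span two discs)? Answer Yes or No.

Total = 4500 MB; ⌈4500/1150⌉ = 4.
5 files each exceed half the capacity and cannot share a disc, forcing at least 5 discs.
At least 5 discs are required, but only 4 are allowed.

No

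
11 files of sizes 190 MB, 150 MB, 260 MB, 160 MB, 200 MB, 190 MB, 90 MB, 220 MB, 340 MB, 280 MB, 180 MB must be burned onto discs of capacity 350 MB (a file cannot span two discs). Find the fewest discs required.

Total = 340 + 280 + 260 + 220 + 200 + 190 + 190 + 180 + 160 + 150 + 90 = 2260 MB.
Lower bound: ⌈2260/350⌉ = 7 discs.
Also, 8 files each exceed 175 MB, and no two of those can share a disc, so at least 8 discs are needed.
A packing using 8 discs:
  disc 1: 340 = 340
  disc 2: 280 = 280
  disc 3: 260 + 90 = 350
  disc 4: 220 = 220
  disc 5: 200 + 150 = 350
  disc 6: 190 + 160 = 350
  disc 7: 190 = 190
  disc 8: 180 = 180
This matches the lower bound, so 8 is optimal.

8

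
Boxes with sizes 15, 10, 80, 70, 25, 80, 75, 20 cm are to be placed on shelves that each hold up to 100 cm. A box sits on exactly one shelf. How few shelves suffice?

4

Total = 80 + 80 + 75 + 70 + 25 + 20 + 15 + 10 = 375 cm.
Lower bound: ⌈375/100⌉ = 4 shelves.
A packing using 4 shelves:
  shelf 1: 80 + 20 = 100
  shelf 2: 80 + 15 = 95
  shelf 3: 75 + 25 = 100
  shelf 4: 70 + 10 = 80
This matches the lower bound, so 4 is optimal.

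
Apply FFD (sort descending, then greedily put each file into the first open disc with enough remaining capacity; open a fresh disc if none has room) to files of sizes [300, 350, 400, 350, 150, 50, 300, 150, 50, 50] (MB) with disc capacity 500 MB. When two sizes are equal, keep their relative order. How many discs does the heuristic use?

Sorted descending: 400, 350, 350, 300, 300, 150, 150, 50, 50, 50.
  400 → disc 1 (new)  [load 400/500]
  350 → disc 2 (new)  [load 350/500]
  350 → disc 3 (new)  [load 350/500]
  300 → disc 4 (new)  [load 300/500]
  300 → disc 5 (new)  [load 300/500]
  150 → disc 2  [load 500/500]
  150 → disc 3  [load 500/500]
  50 → disc 1  [load 450/500]
  50 → disc 1  [load 500/500]
  50 → disc 4  [load 350/500]
5 discs opened.

5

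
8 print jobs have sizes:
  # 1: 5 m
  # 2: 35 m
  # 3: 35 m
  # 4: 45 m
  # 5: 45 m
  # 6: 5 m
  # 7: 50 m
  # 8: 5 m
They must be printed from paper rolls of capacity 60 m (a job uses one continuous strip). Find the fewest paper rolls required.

Total = 50 + 45 + 45 + 35 + 35 + 5 + 5 + 5 = 225 m.
Lower bound: ⌈225/60⌉ = 4 paper rolls.
Also, 5 print jobs each exceed 30 m, and no two of those can share a roll, so at least 5 paper rolls are needed.
A packing using 5 paper rolls:
  roll 1: 50 + 5 + 5 = 60
  roll 2: 45 + 5 = 50
  roll 3: 45 = 45
  roll 4: 35 = 35
  roll 5: 35 = 35
This matches the lower bound, so 5 is optimal.

5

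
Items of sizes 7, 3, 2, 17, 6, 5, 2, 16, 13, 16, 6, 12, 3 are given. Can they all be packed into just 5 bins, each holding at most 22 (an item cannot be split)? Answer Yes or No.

A valid assignment using 5 bins:
  bin 1: 17 + 5 = 22
  bin 2: 16 + 6 = 22
  bin 3: 16 + 6 = 22
  bin 4: 13 + 7 + 2 = 22
  bin 5: 12 + 3 + 3 + 2 = 20
Every load is within 22, so 5 bins suffice.

Yes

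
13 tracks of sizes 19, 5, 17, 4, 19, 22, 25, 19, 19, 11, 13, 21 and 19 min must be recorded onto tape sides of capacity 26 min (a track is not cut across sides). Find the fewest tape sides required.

10

Total = 25 + 22 + 21 + 19 + 19 + 19 + 19 + 19 + 17 + 13 + 11 + 5 + 4 = 213 min.
Lower bound: ⌈213/26⌉ = 9 tape sides.
A packing using 10 tape sides:
  side 1: 25 = 25
  side 2: 22 + 4 = 26
  side 3: 21 + 5 = 26
  side 4: 19 = 19
  side 5: 19 = 19
  side 6: 19 = 19
  side 7: 19 = 19
  side 8: 19 = 19
  side 9: 17 = 17
  side 10: 13 + 11 = 24
No arrangement into 9 tape sides stays within capacity, so 10 is optimal.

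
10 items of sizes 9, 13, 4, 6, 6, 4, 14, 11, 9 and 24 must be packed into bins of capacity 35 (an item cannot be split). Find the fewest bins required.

Total = 24 + 14 + 13 + 11 + 9 + 9 + 6 + 6 + 4 + 4 = 100.
Lower bound: ⌈100/35⌉ = 3 bins.
A packing using 3 bins:
  bin 1: 24 + 11 = 35
  bin 2: 14 + 13 + 6 = 33
  bin 3: 9 + 9 + 6 + 4 + 4 = 32
This matches the lower bound, so 3 is optimal.

3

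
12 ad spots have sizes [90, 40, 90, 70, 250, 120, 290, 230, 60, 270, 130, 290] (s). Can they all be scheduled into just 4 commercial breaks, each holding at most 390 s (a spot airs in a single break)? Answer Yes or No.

No

Total = 1930 s; ⌈1930/390⌉ = 5.
At least 5 commercial breaks are required, but only 4 are allowed.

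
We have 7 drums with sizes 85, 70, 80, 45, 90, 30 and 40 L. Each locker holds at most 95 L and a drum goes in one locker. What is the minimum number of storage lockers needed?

Total = 90 + 85 + 80 + 70 + 45 + 40 + 30 = 440 L.
Lower bound: ⌈440/95⌉ = 5 storage lockers.
A packing using 6 storage lockers:
  locker 1: 90 = 90
  locker 2: 85 = 85
  locker 3: 80 = 80
  locker 4: 70 = 70
  locker 5: 45 + 40 = 85
  locker 6: 30 = 30
No arrangement into 5 storage lockers stays within capacity, so 6 is optimal.

6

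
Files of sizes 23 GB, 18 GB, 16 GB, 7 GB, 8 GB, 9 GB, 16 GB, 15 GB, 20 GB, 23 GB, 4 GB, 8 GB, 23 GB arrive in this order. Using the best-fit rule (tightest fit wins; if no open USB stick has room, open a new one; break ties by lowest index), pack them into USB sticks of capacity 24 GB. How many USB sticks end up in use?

9

  23 → USB stick 1 (new)  [load 23/24]
  18 → USB stick 2 (new)  [load 18/24]
  16 → USB stick 3 (new)  [load 16/24]
  7 → USB stick 3  [load 23/24]
  8 → USB stick 4 (new)  [load 8/24]
  9 → USB stick 4  [load 17/24]
  16 → USB stick 5 (new)  [load 16/24]
  15 → USB stick 6 (new)  [load 15/24]
  20 → USB stick 7 (new)  [load 20/24]
  23 → USB stick 8 (new)  [load 23/24]
  4 → USB stick 7  [load 24/24]
  8 → USB stick 5  [load 24/24]
  23 → USB stick 9 (new)  [load 23/24]
9 USB sticks opened.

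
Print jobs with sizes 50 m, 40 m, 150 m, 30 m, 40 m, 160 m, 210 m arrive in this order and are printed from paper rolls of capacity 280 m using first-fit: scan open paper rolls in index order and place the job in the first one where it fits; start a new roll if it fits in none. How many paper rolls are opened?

  50 → roll 1 (new)  [load 50/280]
  40 → roll 1  [load 90/280]
  150 → roll 1  [load 240/280]
  30 → roll 1  [load 270/280]
  40 → roll 2 (new)  [load 40/280]
  160 → roll 2  [load 200/280]
  210 → roll 3 (new)  [load 210/280]
3 paper rolls opened.

3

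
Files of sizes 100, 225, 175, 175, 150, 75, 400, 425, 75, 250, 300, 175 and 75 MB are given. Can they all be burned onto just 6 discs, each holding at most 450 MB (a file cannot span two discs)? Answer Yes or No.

Yes

A valid assignment using 6 discs:
  disc 1: 425 = 425
  disc 2: 400 = 400
  disc 3: 300 + 150 = 450
  disc 4: 250 + 175 = 425
  disc 5: 225 + 75 + 75 + 75 = 450
  disc 6: 175 + 175 + 100 = 450
Every load is within 450 MB, so 6 discs suffice.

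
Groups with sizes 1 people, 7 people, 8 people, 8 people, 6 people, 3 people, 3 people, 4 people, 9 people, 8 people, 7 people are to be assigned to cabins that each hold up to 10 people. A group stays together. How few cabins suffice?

Total = 9 + 8 + 8 + 8 + 7 + 7 + 6 + 4 + 3 + 3 + 1 = 64 people.
Lower bound: ⌈64/10⌉ = 7 cabins.
A packing using 7 cabins:
  cabin 1: 9 + 1 = 10
  cabin 2: 8 = 8
  cabin 3: 8 = 8
  cabin 4: 8 = 8
  cabin 5: 7 + 3 = 10
  cabin 6: 7 + 3 = 10
  cabin 7: 6 + 4 = 10
This matches the lower bound, so 7 is optimal.

7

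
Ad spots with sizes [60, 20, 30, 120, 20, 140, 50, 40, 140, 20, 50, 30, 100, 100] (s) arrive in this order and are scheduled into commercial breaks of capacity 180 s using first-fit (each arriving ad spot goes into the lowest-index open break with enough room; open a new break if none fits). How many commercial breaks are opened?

  60 → break 1 (new)  [load 60/180]
  20 → break 1  [load 80/180]
  30 → break 1  [load 110/180]
  120 → break 2 (new)  [load 120/180]
  20 → break 1  [load 130/180]
  140 → break 3 (new)  [load 140/180]
  50 → break 1  [load 180/180]
  40 → break 2  [load 160/180]
  140 → break 4 (new)  [load 140/180]
  20 → break 2  [load 180/180]
  50 → break 5 (new)  [load 50/180]
  30 → break 3  [load 170/180]
  100 → break 5  [load 150/180]
  100 → break 6 (new)  [load 100/180]
6 commercial breaks opened.

6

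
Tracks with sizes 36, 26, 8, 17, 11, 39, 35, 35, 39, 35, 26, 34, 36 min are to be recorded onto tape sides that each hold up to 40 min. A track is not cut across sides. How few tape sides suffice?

11

Total = 39 + 39 + 36 + 36 + 35 + 35 + 35 + 34 + 26 + 26 + 17 + 11 + 8 = 377 min.
Lower bound: ⌈377/40⌉ = 10 tape sides.
A packing using 11 tape sides:
  side 1: 39 = 39
  side 2: 39 = 39
  side 3: 36 = 36
  side 4: 36 = 36
  side 5: 35 = 35
  side 6: 35 = 35
  side 7: 35 = 35
  side 8: 34 = 34
  side 9: 26 + 11 = 37
  side 10: 26 + 8 = 34
  side 11: 17 = 17
No arrangement into 10 tape sides stays within capacity, so 11 is optimal.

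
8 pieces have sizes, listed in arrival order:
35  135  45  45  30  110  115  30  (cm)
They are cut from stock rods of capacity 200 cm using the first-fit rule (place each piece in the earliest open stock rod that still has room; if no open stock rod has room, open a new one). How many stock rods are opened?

  35 → stock rod 1 (new)  [load 35/200]
  135 → stock rod 1  [load 170/200]
  45 → stock rod 2 (new)  [load 45/200]
  45 → stock rod 2  [load 90/200]
  30 → stock rod 1  [load 200/200]
  110 → stock rod 2  [load 200/200]
  115 → stock rod 3 (new)  [load 115/200]
  30 → stock rod 3  [load 145/200]
3 stock rods opened.

3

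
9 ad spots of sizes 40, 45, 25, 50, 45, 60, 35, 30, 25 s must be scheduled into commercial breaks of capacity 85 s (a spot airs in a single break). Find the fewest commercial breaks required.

5

Total = 60 + 50 + 45 + 45 + 40 + 35 + 30 + 25 + 25 = 355 s.
Lower bound: ⌈355/85⌉ = 5 commercial breaks.
A packing using 5 commercial breaks:
  break 1: 60 + 25 = 85
  break 2: 50 + 35 = 85
  break 3: 45 + 40 = 85
  break 4: 45 + 30 = 75
  break 5: 25 = 25
This matches the lower bound, so 5 is optimal.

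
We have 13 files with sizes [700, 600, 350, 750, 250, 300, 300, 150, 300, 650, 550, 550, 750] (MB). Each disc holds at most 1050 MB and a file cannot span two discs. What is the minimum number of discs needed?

7

Total = 750 + 750 + 700 + 650 + 600 + 550 + 550 + 350 + 300 + 300 + 300 + 250 + 150 = 6200 MB.
Lower bound: ⌈6200/1050⌉ = 6 discs.
Also, 7 files each exceed 525 MB, and no two of those can share a disc, so at least 7 discs are needed.
A packing using 7 discs:
  disc 1: 750 + 300 = 1050
  disc 2: 750 + 300 = 1050
  disc 3: 700 + 350 = 1050
  disc 4: 650 + 300 = 950
  disc 5: 600 + 250 + 150 = 1000
  disc 6: 550 = 550
  disc 7: 550 = 550
This matches the lower bound, so 7 is optimal.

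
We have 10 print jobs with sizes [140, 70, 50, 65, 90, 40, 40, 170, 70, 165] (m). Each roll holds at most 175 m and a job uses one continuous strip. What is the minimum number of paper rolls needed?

Total = 170 + 165 + 140 + 90 + 70 + 70 + 65 + 50 + 40 + 40 = 900 m.
Lower bound: ⌈900/175⌉ = 6 paper rolls.
A packing using 6 paper rolls:
  roll 1: 170 = 170
  roll 2: 165 = 165
  roll 3: 140 = 140
  roll 4: 90 + 70 = 160
  roll 5: 70 + 65 + 40 = 175
  roll 6: 50 + 40 = 90
This matches the lower bound, so 6 is optimal.

6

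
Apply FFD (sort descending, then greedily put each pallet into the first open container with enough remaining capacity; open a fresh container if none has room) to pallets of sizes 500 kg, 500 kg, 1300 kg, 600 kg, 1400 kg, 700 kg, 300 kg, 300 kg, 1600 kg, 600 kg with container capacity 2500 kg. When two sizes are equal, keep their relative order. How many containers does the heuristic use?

4

Sorted descending: 1600, 1400, 1300, 700, 600, 600, 500, 500, 300, 300.
  1600 → container 1 (new)  [load 1600/2500]
  1400 → container 2 (new)  [load 1400/2500]
  1300 → container 3 (new)  [load 1300/2500]
  700 → container 1  [load 2300/2500]
  600 → container 2  [load 2000/2500]
  600 → container 3  [load 1900/2500]
  500 → container 2  [load 2500/2500]
  500 → container 3  [load 2400/2500]
  300 → container 4 (new)  [load 300/2500]
  300 → container 4  [load 600/2500]
4 containers opened.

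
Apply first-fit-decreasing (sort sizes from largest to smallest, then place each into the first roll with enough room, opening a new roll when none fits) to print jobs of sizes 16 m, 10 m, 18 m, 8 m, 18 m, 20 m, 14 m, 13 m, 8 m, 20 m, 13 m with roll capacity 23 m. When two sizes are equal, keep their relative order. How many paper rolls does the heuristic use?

Sorted descending: 20, 20, 18, 18, 16, 14, 13, 13, 10, 8, 8.
  20 → roll 1 (new)  [load 20/23]
  20 → roll 2 (new)  [load 20/23]
  18 → roll 3 (new)  [load 18/23]
  18 → roll 4 (new)  [load 18/23]
  16 → roll 5 (new)  [load 16/23]
  14 → roll 6 (new)  [load 14/23]
  13 → roll 7 (new)  [load 13/23]
  13 → roll 8 (new)  [load 13/23]
  10 → roll 7  [load 23/23]
  8 → roll 6  [load 22/23]
  8 → roll 8  [load 21/23]
8 paper rolls opened.

8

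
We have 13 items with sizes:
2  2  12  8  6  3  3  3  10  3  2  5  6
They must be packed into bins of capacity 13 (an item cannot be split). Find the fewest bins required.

Total = 12 + 10 + 8 + 6 + 6 + 5 + 3 + 3 + 3 + 3 + 2 + 2 + 2 = 65.
Lower bound: ⌈65/13⌉ = 5 bins.
A packing using 6 bins:
  bin 1: 12 = 12
  bin 2: 10 + 3 = 13
  bin 3: 8 + 5 = 13
  bin 4: 6 + 6 = 12
  bin 5: 3 + 3 + 3 + 2 + 2 = 13
  bin 6: 2 = 2
No arrangement into 5 bins stays within capacity, so 6 is optimal.

6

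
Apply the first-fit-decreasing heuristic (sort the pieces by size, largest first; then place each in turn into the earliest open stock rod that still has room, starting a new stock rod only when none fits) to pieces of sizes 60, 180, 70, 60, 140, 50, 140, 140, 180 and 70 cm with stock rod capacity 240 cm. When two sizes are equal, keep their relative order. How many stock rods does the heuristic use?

5

Sorted descending: 180, 180, 140, 140, 140, 70, 70, 60, 60, 50.
  180 → stock rod 1 (new)  [load 180/240]
  180 → stock rod 2 (new)  [load 180/240]
  140 → stock rod 3 (new)  [load 140/240]
  140 → stock rod 4 (new)  [load 140/240]
  140 → stock rod 5 (new)  [load 140/240]
  70 → stock rod 3  [load 210/240]
  70 → stock rod 4  [load 210/240]
  60 → stock rod 1  [load 240/240]
  60 → stock rod 2  [load 240/240]
  50 → stock rod 5  [load 190/240]
5 stock rods opened.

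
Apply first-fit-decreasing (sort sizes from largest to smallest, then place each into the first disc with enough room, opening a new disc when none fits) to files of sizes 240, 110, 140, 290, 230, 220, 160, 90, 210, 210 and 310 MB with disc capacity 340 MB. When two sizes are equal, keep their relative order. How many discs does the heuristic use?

Sorted descending: 310, 290, 240, 230, 220, 210, 210, 160, 140, 110, 90.
  310 → disc 1 (new)  [load 310/340]
  290 → disc 2 (new)  [load 290/340]
  240 → disc 3 (new)  [load 240/340]
  230 → disc 4 (new)  [load 230/340]
  220 → disc 5 (new)  [load 220/340]
  210 → disc 6 (new)  [load 210/340]
  210 → disc 7 (new)  [load 210/340]
  160 → disc 8 (new)  [load 160/340]
  140 → disc 8  [load 300/340]
  110 → disc 4  [load 340/340]
  90 → disc 3  [load 330/340]
8 discs opened.

8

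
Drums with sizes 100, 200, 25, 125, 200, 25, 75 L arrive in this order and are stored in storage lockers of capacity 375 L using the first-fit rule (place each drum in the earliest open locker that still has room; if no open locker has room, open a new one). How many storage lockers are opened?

3

  100 → locker 1 (new)  [load 100/375]
  200 → locker 1  [load 300/375]
  25 → locker 1  [load 325/375]
  125 → locker 2 (new)  [load 125/375]
  200 → locker 2  [load 325/375]
  25 → locker 1  [load 350/375]
  75 → locker 3 (new)  [load 75/375]
3 storage lockers opened.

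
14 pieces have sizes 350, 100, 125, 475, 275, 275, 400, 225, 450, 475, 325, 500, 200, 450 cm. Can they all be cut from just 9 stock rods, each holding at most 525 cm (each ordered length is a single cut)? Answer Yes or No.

Total = 4625 cm; ⌈4625/525⌉ = 9.
10 pieces each exceed half the capacity and cannot share a stock rod, forcing at least 10 stock rods.
At least 10 stock rods are required, but only 9 are allowed.

No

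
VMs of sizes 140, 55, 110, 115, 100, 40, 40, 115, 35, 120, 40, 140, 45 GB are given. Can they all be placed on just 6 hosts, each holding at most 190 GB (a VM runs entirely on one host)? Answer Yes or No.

No

Total = 1095 GB; ⌈1095/190⌉ = 6.
7 VMs each exceed half the capacity and cannot share a host, forcing at least 7 hosts.
At least 7 hosts are required, but only 6 are allowed.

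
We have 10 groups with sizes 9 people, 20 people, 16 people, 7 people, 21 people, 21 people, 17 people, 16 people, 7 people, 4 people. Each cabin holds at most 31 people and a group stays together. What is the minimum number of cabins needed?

6

Total = 21 + 21 + 20 + 17 + 16 + 16 + 9 + 7 + 7 + 4 = 138 people.
Lower bound: ⌈138/31⌉ = 5 cabins.
Also, 6 groups each exceed 31/2 people, and no two of those can share a cabin, so at least 6 cabins are needed.
A packing using 6 cabins:
  cabin 1: 21 + 9 = 30
  cabin 2: 21 + 7 = 28
  cabin 3: 20 + 7 + 4 = 31
  cabin 4: 17 = 17
  cabin 5: 16 = 16
  cabin 6: 16 = 16
This matches the lower bound, so 6 is optimal.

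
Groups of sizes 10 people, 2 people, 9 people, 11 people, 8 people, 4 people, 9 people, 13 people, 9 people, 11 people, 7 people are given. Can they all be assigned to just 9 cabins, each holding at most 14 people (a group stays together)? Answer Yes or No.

Yes

A valid assignment using 9 cabins:
  cabin 1: 13 = 13
  cabin 2: 11 + 2 = 13
  cabin 3: 11 = 11
  cabin 4: 10 + 4 = 14
  cabin 5: 9 = 9
  cabin 6: 9 = 9
  cabin 7: 9 = 9
  cabin 8: 8 = 8
  cabin 9: 7 = 7
Every load is within 14 people, so 9 cabins suffice.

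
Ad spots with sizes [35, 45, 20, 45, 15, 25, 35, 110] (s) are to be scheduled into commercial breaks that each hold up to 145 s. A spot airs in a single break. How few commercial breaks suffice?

Total = 110 + 45 + 45 + 35 + 35 + 25 + 20 + 15 = 330 s.
Lower bound: ⌈330/145⌉ = 3 commercial breaks.
A packing using 3 commercial breaks:
  break 1: 110 + 35 = 145
  break 2: 45 + 45 + 35 + 20 = 145
  break 3: 25 + 15 = 40
This matches the lower bound, so 3 is optimal.

3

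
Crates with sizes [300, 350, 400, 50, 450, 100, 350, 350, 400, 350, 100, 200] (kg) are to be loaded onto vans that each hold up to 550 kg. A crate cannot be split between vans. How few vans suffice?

8

Total = 450 + 400 + 400 + 350 + 350 + 350 + 350 + 300 + 200 + 100 + 100 + 50 = 3400 kg.
Lower bound: ⌈3400/550⌉ = 7 vans.
Also, 8 crates each exceed 275 kg, and no two of those can share a van, so at least 8 vans are needed.
A packing using 8 vans:
  van 1: 450 + 100 = 550
  van 2: 400 + 100 + 50 = 550
  van 3: 400 = 400
  van 4: 350 + 200 = 550
  van 5: 350 = 350
  van 6: 350 = 350
  van 7: 350 = 350
  van 8: 300 = 300
This matches the lower bound, so 8 is optimal.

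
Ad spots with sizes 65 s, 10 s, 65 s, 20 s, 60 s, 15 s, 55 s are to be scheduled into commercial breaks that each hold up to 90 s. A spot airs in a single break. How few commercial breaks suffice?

Total = 65 + 65 + 60 + 55 + 20 + 15 + 10 = 290 s.
Lower bound: ⌈290/90⌉ = 4 commercial breaks.
A packing using 4 commercial breaks:
  break 1: 65 + 20 = 85
  break 2: 65 + 15 + 10 = 90
  break 3: 60 = 60
  break 4: 55 = 55
This matches the lower bound, so 4 is optimal.

4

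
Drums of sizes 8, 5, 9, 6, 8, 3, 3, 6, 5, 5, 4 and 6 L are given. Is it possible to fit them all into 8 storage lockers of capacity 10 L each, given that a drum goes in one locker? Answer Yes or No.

Yes

A valid assignment using 8 storage lockers:
  locker 1: 9 = 9
  locker 2: 8 = 8
  locker 3: 8 = 8
  locker 4: 6 + 4 = 10
  locker 5: 6 + 3 = 9
  locker 6: 6 + 3 = 9
  locker 7: 5 + 5 = 10
  locker 8: 5 = 5
Every load is within 10 L, so 8 storage lockers suffice.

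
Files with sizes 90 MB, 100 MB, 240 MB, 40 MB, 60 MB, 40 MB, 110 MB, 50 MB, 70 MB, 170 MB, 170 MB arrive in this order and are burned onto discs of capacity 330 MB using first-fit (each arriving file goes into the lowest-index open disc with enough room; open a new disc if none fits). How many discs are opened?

  90 → disc 1 (new)  [load 90/330]
  100 → disc 1  [load 190/330]
  240 → disc 2 (new)  [load 240/330]
  40 → disc 1  [load 230/330]
  60 → disc 1  [load 290/330]
  40 → disc 1  [load 330/330]
  110 → disc 3 (new)  [load 110/330]
  50 → disc 2  [load 290/330]
  70 → disc 3  [load 180/330]
  170 → disc 4 (new)  [load 170/330]
  170 → disc 5 (new)  [load 170/330]
5 discs opened.

5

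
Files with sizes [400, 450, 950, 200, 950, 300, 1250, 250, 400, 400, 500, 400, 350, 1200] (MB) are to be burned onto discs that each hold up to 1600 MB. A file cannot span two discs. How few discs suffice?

5

Total = 1250 + 1200 + 950 + 950 + 500 + 450 + 400 + 400 + 400 + 400 + 350 + 300 + 250 + 200 = 8000 MB.
Lower bound: ⌈8000/1600⌉ = 5 discs.
A packing using 5 discs:
  disc 1: 1250 + 350 = 1600
  disc 2: 1200 + 400 = 1600
  disc 3: 950 + 450 + 200 = 1600
  disc 4: 950 + 400 + 250 = 1600
  disc 5: 500 + 400 + 400 + 300 = 1600
This matches the lower bound, so 5 is optimal.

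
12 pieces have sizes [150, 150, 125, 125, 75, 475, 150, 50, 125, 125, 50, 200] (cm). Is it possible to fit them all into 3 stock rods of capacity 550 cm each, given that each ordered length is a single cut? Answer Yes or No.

No

Total = 1800 cm; ⌈1800/550⌉ = 4.
At least 4 stock rods are required, but only 3 are allowed.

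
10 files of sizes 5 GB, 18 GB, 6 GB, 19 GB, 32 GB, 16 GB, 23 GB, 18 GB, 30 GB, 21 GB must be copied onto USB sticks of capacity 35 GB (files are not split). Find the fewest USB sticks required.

Total = 32 + 30 + 23 + 21 + 19 + 18 + 18 + 16 + 6 + 5 = 188 GB.
Lower bound: ⌈188/35⌉ = 6 USB sticks.
Also, 7 files each exceed 35/2 GB, and no two of those can share a USB stick, so at least 7 USB sticks are needed.
A packing using 7 USB sticks:
  USB stick 1: 32 = 32
  USB stick 2: 30 + 5 = 35
  USB stick 3: 23 + 6 = 29
  USB stick 4: 21 = 21
  USB stick 5: 19 + 16 = 35
  USB stick 6: 18 = 18
  USB stick 7: 18 = 18
This matches the lower bound, so 7 is optimal.

7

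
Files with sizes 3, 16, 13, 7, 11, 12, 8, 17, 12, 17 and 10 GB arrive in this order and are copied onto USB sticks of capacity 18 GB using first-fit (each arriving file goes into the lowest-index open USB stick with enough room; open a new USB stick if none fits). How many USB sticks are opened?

  3 → USB stick 1 (new)  [load 3/18]
  16 → USB stick 2 (new)  [load 16/18]
  13 → USB stick 1  [load 16/18]
  7 → USB stick 3 (new)  [load 7/18]
  11 → USB stick 3  [load 18/18]
  12 → USB stick 4 (new)  [load 12/18]
  8 → USB stick 5 (new)  [load 8/18]
  17 → USB stick 6 (new)  [load 17/18]
  12 → USB stick 7 (new)  [load 12/18]
  17 → USB stick 8 (new)  [load 17/18]
  10 → USB stick 5  [load 18/18]
8 USB sticks opened.

8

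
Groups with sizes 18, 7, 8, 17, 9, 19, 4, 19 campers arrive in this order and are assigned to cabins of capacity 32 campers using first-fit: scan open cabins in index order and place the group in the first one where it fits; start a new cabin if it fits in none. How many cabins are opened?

  18 → cabin 1 (new)  [load 18/32]
  7 → cabin 1  [load 25/32]
  8 → cabin 2 (new)  [load 8/32]
  17 → cabin 2  [load 25/32]
  9 → cabin 3 (new)  [load 9/32]
  19 → cabin 3  [load 28/32]
  4 → cabin 1  [load 29/32]
  19 → cabin 4 (new)  [load 19/32]
4 cabins opened.

4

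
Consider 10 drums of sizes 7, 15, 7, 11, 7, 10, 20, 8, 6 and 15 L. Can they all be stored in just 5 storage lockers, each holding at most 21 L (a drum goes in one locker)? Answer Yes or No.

Total = 106 L; ⌈106/21⌉ = 6.
At least 6 storage lockers are required, but only 5 are allowed.

No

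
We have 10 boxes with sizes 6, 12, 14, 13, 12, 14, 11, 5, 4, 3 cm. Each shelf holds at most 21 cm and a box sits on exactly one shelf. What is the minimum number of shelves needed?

6

Total = 14 + 14 + 13 + 12 + 12 + 11 + 6 + 5 + 4 + 3 = 94 cm.
Lower bound: ⌈94/21⌉ = 5 shelves.
Also, 6 boxes each exceed 21/2 cm, and no two of those can share a shelf, so at least 6 shelves are needed.
A packing using 6 shelves:
  shelf 1: 14 + 6 = 20
  shelf 2: 14 + 5 = 19
  shelf 3: 13 + 4 + 3 = 20
  shelf 4: 12 = 12
  shelf 5: 12 = 12
  shelf 6: 11 = 11
This matches the lower bound, so 6 is optimal.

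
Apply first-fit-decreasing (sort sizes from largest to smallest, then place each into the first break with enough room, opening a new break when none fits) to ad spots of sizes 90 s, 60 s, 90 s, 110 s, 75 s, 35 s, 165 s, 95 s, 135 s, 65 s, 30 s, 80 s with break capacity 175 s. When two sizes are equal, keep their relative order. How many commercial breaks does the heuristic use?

7

Sorted descending: 165, 135, 110, 95, 90, 90, 80, 75, 65, 60, 35, 30.
  165 → break 1 (new)  [load 165/175]
  135 → break 2 (new)  [load 135/175]
  110 → break 3 (new)  [load 110/175]
  95 → break 4 (new)  [load 95/175]
  90 → break 5 (new)  [load 90/175]
  90 → break 6 (new)  [load 90/175]
  80 → break 4  [load 175/175]
  75 → break 5  [load 165/175]
  65 → break 3  [load 175/175]
  60 → break 6  [load 150/175]
  35 → break 2  [load 170/175]
  30 → break 7 (new)  [load 30/175]
7 commercial breaks opened.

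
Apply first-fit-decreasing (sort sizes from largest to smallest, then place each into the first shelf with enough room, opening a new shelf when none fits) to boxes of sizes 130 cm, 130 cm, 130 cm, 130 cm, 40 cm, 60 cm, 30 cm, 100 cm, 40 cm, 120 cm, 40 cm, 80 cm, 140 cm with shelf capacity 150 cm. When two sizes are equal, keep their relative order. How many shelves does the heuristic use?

Sorted descending: 140, 130, 130, 130, 130, 120, 100, 80, 60, 40, 40, 40, 30.
  140 → shelf 1 (new)  [load 140/150]
  130 → shelf 2 (new)  [load 130/150]
  130 → shelf 3 (new)  [load 130/150]
  130 → shelf 4 (new)  [load 130/150]
  130 → shelf 5 (new)  [load 130/150]
  120 → shelf 6 (new)  [load 120/150]
  100 → shelf 7 (new)  [load 100/150]
  80 → shelf 8 (new)  [load 80/150]
  60 → shelf 8  [load 140/150]
  40 → shelf 7  [load 140/150]
  40 → shelf 9 (new)  [load 40/150]
  40 → shelf 9  [load 80/150]
  30 → shelf 6  [load 150/150]
9 shelves opened.

9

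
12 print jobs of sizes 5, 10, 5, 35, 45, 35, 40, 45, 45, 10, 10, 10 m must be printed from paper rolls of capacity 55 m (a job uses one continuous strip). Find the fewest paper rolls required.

Total = 45 + 45 + 45 + 40 + 35 + 35 + 10 + 10 + 10 + 10 + 5 + 5 = 295 m.
Lower bound: ⌈295/55⌉ = 6 paper rolls.
A packing using 6 paper rolls:
  roll 1: 45 + 10 = 55
  roll 2: 45 + 10 = 55
  roll 3: 45 + 10 = 55
  roll 4: 40 + 10 + 5 = 55
  roll 5: 35 + 5 = 40
  roll 6: 35 = 35
This matches the lower bound, so 6 is optimal.

6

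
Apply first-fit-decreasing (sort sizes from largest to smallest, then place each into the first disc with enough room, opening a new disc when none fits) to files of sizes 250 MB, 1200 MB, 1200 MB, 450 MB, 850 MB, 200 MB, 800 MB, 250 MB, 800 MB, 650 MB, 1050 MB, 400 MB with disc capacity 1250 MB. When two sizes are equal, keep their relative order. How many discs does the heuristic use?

7

Sorted descending: 1200, 1200, 1050, 850, 800, 800, 650, 450, 400, 250, 250, 200.
  1200 → disc 1 (new)  [load 1200/1250]
  1200 → disc 2 (new)  [load 1200/1250]
  1050 → disc 3 (new)  [load 1050/1250]
  850 → disc 4 (new)  [load 850/1250]
  800 → disc 5 (new)  [load 800/1250]
  800 → disc 6 (new)  [load 800/1250]
  650 → disc 7 (new)  [load 650/1250]
  450 → disc 5  [load 1250/1250]
  400 → disc 4  [load 1250/1250]
  250 → disc 6  [load 1050/1250]
  250 → disc 7  [load 900/1250]
  200 → disc 3  [load 1250/1250]
7 discs opened.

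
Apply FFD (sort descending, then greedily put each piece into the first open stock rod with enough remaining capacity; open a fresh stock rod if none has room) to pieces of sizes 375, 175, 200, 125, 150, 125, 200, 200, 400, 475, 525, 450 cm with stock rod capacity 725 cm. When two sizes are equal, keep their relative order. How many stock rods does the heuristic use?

5

Sorted descending: 525, 475, 450, 400, 375, 200, 200, 200, 175, 150, 125, 125.
  525 → stock rod 1 (new)  [load 525/725]
  475 → stock rod 2 (new)  [load 475/725]
  450 → stock rod 3 (new)  [load 450/725]
  400 → stock rod 4 (new)  [load 400/725]
  375 → stock rod 5 (new)  [load 375/725]
  200 → stock rod 1  [load 725/725]
  200 → stock rod 2  [load 675/725]
  200 → stock rod 3  [load 650/725]
  175 → stock rod 4  [load 575/725]
  150 → stock rod 4  [load 725/725]
  125 → stock rod 5  [load 500/725]
  125 → stock rod 5  [load 625/725]
5 stock rods opened.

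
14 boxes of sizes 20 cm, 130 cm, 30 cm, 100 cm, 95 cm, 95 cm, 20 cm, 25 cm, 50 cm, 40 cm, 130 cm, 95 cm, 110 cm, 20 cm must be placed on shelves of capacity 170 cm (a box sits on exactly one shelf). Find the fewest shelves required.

Total = 130 + 130 + 110 + 100 + 95 + 95 + 95 + 50 + 40 + 30 + 25 + 20 + 20 + 20 = 960 cm.
Lower bound: ⌈960/170⌉ = 6 shelves.
Also, 7 boxes each exceed 85 cm, and no two of those can share a shelf, so at least 7 shelves are needed.
A packing using 7 shelves:
  shelf 1: 130 + 40 = 170
  shelf 2: 130 + 30 = 160
  shelf 3: 110 + 50 = 160
  shelf 4: 100 + 25 + 20 + 20 = 165
  shelf 5: 95 + 20 = 115
  shelf 6: 95 = 95
  shelf 7: 95 = 95
This matches the lower bound, so 7 is optimal.

7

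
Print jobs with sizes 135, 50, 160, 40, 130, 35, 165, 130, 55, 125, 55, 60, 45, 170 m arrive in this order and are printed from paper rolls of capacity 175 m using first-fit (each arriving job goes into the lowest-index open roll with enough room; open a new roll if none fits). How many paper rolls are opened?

  135 → roll 1 (new)  [load 135/175]
  50 → roll 2 (new)  [load 50/175]
  160 → roll 3 (new)  [load 160/175]
  40 → roll 1  [load 175/175]
  130 → roll 4 (new)  [load 130/175]
  35 → roll 2  [load 85/175]
  165 → roll 5 (new)  [load 165/175]
  130 → roll 6 (new)  [load 130/175]
  55 → roll 2  [load 140/175]
  125 → roll 7 (new)  [load 125/175]
  55 → roll 8 (new)  [load 55/175]
  60 → roll 8  [load 115/175]
  45 → roll 4  [load 175/175]
  170 → roll 9 (new)  [load 170/175]
9 paper rolls opened.

9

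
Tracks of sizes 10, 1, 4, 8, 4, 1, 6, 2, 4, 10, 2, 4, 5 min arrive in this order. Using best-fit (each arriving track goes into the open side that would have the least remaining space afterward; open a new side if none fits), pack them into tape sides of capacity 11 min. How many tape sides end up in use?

6

  10 → side 1 (new)  [load 10/11]
  1 → side 1  [load 11/11]
  4 → side 2 (new)  [load 4/11]
  8 → side 3 (new)  [load 8/11]
  4 → side 2  [load 8/11]
  1 → side 2  [load 9/11]
  6 → side 4 (new)  [load 6/11]
  2 → side 2  [load 11/11]
  4 → side 4  [load 10/11]
  10 → side 5 (new)  [load 10/11]
  2 → side 3  [load 10/11]
  4 → side 6 (new)  [load 4/11]
  5 → side 6  [load 9/11]
6 tape sides opened.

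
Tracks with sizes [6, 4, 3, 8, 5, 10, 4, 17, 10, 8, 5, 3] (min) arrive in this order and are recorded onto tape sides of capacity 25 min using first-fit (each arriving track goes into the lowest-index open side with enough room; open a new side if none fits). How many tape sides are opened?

4

  6 → side 1 (new)  [load 6/25]
  4 → side 1  [load 10/25]
  3 → side 1  [load 13/25]
  8 → side 1  [load 21/25]
  5 → side 2 (new)  [load 5/25]
  10 → side 2  [load 15/25]
  4 → side 1  [load 25/25]
  17 → side 3 (new)  [load 17/25]
  10 → side 2  [load 25/25]
  8 → side 3  [load 25/25]
  5 → side 4 (new)  [load 5/25]
  3 → side 4  [load 8/25]
4 tape sides opened.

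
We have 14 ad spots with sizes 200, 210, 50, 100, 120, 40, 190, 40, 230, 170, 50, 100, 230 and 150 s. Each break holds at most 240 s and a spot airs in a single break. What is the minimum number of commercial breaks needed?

9

Total = 230 + 230 + 210 + 200 + 190 + 170 + 150 + 120 + 100 + 100 + 50 + 50 + 40 + 40 = 1880 s.
Lower bound: ⌈1880/240⌉ = 8 commercial breaks.
A packing using 9 commercial breaks:
  break 1: 230 = 230
  break 2: 230 = 230
  break 3: 210 = 210
  break 4: 200 + 40 = 240
  break 5: 190 + 50 = 240
  break 6: 170 + 50 = 220
  break 7: 150 + 40 = 190
  break 8: 120 + 100 = 220
  break 9: 100 = 100
No arrangement into 8 commercial breaks stays within capacity, so 9 is optimal.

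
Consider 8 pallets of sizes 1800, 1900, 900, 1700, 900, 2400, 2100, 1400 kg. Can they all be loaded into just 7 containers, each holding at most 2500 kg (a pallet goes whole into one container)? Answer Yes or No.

A valid assignment using 7 containers:
  container 1: 2400 = 2400
  container 2: 2100 = 2100
  container 3: 1900 = 1900
  container 4: 1800 = 1800
  container 5: 1700 = 1700
  container 6: 1400 + 900 = 2300
  container 7: 900 = 900
Every load is within 2500 kg, so 7 containers suffice.

Yes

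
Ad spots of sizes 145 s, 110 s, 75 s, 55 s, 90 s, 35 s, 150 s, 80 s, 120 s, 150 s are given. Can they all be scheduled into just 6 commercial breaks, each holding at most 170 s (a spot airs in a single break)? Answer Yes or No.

No

Total = 1010 s; ⌈1010/170⌉ = 6.
The bound of 6 does not rule out 6, but exhaustive search shows no assignment into 6 commercial breaks of capacity 170 s exists — the minimum is 7.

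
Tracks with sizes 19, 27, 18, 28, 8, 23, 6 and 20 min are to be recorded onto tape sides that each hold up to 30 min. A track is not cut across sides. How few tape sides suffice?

6

Total = 28 + 27 + 23 + 20 + 19 + 18 + 8 + 6 = 149 min.
Lower bound: ⌈149/30⌉ = 5 tape sides.
Also, 6 tracks each exceed 15 min, and no two of those can share a side, so at least 6 tape sides are needed.
A packing using 6 tape sides:
  side 1: 28 = 28
  side 2: 27 = 27
  side 3: 23 + 6 = 29
  side 4: 20 + 8 = 28
  side 5: 19 = 19
  side 6: 18 = 18
This matches the lower bound, so 6 is optimal.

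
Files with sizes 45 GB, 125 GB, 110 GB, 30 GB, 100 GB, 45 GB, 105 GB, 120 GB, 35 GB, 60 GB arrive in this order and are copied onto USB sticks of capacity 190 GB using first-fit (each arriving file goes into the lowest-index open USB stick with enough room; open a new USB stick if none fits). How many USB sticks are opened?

5

  45 → USB stick 1 (new)  [load 45/190]
  125 → USB stick 1  [load 170/190]
  110 → USB stick 2 (new)  [load 110/190]
  30 → USB stick 2  [load 140/190]
  100 → USB stick 3 (new)  [load 100/190]
  45 → USB stick 2  [load 185/190]
  105 → USB stick 4 (new)  [load 105/190]
  120 → USB stick 5 (new)  [load 120/190]
  35 → USB stick 3  [load 135/190]
  60 → USB stick 4  [load 165/190]
5 USB sticks opened.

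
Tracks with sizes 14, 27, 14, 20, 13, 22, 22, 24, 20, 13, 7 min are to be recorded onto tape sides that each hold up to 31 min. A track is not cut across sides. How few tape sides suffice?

8

Total = 27 + 24 + 22 + 22 + 20 + 20 + 14 + 14 + 13 + 13 + 7 = 196 min.
Lower bound: ⌈196/31⌉ = 7 tape sides.
A packing using 8 tape sides:
  side 1: 27 = 27
  side 2: 24 + 7 = 31
  side 3: 22 = 22
  side 4: 22 = 22
  side 5: 20 = 20
  side 6: 20 = 20
  side 7: 14 + 14 = 28
  side 8: 13 + 13 = 26
No arrangement into 7 tape sides stays within capacity, so 8 is optimal.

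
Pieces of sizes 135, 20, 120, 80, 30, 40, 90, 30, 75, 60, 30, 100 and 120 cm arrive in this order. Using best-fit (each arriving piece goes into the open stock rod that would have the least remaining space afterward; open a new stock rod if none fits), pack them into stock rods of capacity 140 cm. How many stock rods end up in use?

7

  135 → stock rod 1 (new)  [load 135/140]
  20 → stock rod 2 (new)  [load 20/140]
  120 → stock rod 2  [load 140/140]
  80 → stock rod 3 (new)  [load 80/140]
  30 → stock rod 3  [load 110/140]
  40 → stock rod 4 (new)  [load 40/140]
  90 → stock rod 4  [load 130/140]
  30 → stock rod 3  [load 140/140]
  75 → stock rod 5 (new)  [load 75/140]
  60 → stock rod 5  [load 135/140]
  30 → stock rod 6 (new)  [load 30/140]
  100 → stock rod 6  [load 130/140]
  120 → stock rod 7 (new)  [load 120/140]
7 stock rods opened.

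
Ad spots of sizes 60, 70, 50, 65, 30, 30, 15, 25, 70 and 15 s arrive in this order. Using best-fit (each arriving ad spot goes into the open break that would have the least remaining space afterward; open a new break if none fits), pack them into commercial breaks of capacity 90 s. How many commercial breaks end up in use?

5

  60 → break 1 (new)  [load 60/90]
  70 → break 2 (new)  [load 70/90]
  50 → break 3 (new)  [load 50/90]
  65 → break 4 (new)  [load 65/90]
  30 → break 1  [load 90/90]
  30 → break 3  [load 80/90]
  15 → break 2  [load 85/90]
  25 → break 4  [load 90/90]
  70 → break 5 (new)  [load 70/90]
  15 → break 5  [load 85/90]
5 commercial breaks opened.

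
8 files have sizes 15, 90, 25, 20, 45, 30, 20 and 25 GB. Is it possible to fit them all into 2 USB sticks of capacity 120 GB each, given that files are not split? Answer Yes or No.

No

Total = 270 GB; ⌈270/120⌉ = 3.
At least 3 USB sticks are required, but only 2 are allowed.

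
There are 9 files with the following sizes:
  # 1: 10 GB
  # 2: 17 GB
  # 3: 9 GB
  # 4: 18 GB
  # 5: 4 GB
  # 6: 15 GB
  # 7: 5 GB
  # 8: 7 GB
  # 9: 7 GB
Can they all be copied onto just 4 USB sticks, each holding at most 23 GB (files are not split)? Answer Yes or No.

No

Total = 92 GB; ⌈92/23⌉ = 4.
The bound of 4 does not rule out 4, but exhaustive search shows no assignment into 4 USB sticks of capacity 23 GB exists — the minimum is 5.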